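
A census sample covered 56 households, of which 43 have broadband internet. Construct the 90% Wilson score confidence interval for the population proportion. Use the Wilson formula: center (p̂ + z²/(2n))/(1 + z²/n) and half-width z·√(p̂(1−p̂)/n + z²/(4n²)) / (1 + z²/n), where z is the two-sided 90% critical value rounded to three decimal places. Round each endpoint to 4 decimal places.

Here p̂ = 43/56 = 0.76786 and z = 1.645 (z² = 2.706025).
1 + z²/n = 1.048322.
Center = (0.76786 + 0.024161)/1.048322 = 0.75551.
Radicand: p̂(1−p̂)/n + z²/(4n²) = 0.003183081 + 0.000215723 = 0.003398804.
Half-width = 1.645·√0.003398804/1.048322 = 0.09148.
CI: 0.75551 ± 0.09148 = (0.6640, 0.8470).

(0.6640, 0.8470)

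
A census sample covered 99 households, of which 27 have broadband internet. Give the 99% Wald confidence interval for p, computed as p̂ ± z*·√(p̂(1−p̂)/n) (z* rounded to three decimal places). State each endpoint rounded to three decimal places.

p̂ = 27/99 = 0.27273.
SE(p̂) = √(0.27273·0.72727/99) = 0.044761.
z* = 2.576 at the 99% level.
Margin = 2.576·0.044761 = 0.11530.
So the interval runs from 0.157 to 0.388.

(0.157, 0.388)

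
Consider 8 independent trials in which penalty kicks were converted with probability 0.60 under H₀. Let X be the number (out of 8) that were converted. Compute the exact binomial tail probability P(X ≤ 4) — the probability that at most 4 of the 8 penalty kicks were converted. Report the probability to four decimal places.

X is binomial with n = 8 and p = 0.60.
P(X ≤ 4) = Σ_{j=0}^{4} C(8,j)·0.60^j·0.40^{8−j}.
= 0.000655 + 0.007864 + 0.041288 + 0.123863 + 0.232243 = 0.4059.

P = 0.4059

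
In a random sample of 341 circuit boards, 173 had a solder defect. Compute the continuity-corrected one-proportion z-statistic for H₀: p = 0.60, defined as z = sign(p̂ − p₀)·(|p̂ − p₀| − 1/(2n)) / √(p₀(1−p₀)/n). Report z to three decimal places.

z = -3.438

With x = 173 successes in n = 341, p̂ = 0.50733. p̂ − p₀ = -0.092669.
1/(2n) = 0.001466.
Corrected numerator: |-0.092669| − 0.001466 = 0.091203.
SE₀ = √(0.60·0.40/341) = 0.026529.
z = (−)0.091203/0.026529 = -3.438.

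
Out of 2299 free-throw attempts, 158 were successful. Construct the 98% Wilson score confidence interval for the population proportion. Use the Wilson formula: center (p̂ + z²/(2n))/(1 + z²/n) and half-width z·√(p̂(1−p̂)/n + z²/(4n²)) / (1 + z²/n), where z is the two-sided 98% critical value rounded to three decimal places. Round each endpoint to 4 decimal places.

Here p̂ = 158/2299 = 0.06873 and z = 2.326 (z² = 5.410276).
Denominator 1 + z²/n = 1 + 5.410276/2299 = 1.002353.
Adjusted center: (0.06873 + z²/(2n))/1.002353 = 0.06974.
Radicand: p̂(1−p̂)/n + z²/(4n²) = 0.000027839 + 0.000000256 = 0.000028095.
Half-width = 2.326·√0.000028095/1.002353 = 0.01230.
CI: 0.06974 ± 0.01230 = (0.0574, 0.0820).

(0.0574, 0.0820)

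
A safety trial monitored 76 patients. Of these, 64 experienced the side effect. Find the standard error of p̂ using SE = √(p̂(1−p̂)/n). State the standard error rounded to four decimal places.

With x = 64 successes in n = 76, p̂ = 0.84211.
p̂(1−p̂) = 0.132961.
Dividing by n and taking the root: √0.001749487 = 0.0418.

SE = 0.0418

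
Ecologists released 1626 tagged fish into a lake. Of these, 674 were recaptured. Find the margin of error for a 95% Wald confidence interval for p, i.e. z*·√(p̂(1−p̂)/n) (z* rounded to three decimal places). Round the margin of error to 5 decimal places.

ME = 0.02395

The sample proportion is 674/1626 = 0.41451.
Standard error of p̂: √(0.242692/1626) = √0.000149257 = 0.012217.
The 95% critical value is z* = 1.960.
ME = 1.960·0.012217 = 0.02395.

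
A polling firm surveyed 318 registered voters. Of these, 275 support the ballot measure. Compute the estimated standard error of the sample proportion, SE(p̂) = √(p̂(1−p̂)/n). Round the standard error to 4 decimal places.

SE = 0.0192

The sample proportion is 275/318 = 0.86478.
p̂(1−p̂) = 0.86478·0.13522 = 0.116936.
Dividing by n and taking the root: √0.000367723 = 0.0192.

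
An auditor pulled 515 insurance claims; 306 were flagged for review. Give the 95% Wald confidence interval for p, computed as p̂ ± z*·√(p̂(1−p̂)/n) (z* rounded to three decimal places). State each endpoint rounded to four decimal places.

With x = 306 successes in n = 515, p̂ = 0.59417.
Standard error of p̂: √(0.241131/515) = √0.000468216 = 0.021638.
z* = 1.960 at the 95% level.
Margin of error: 1.960 × 0.021638 = 0.04241.
Interval: 0.59417 ± 0.04241 → (0.5518, 0.6366).

(0.5518, 0.6366)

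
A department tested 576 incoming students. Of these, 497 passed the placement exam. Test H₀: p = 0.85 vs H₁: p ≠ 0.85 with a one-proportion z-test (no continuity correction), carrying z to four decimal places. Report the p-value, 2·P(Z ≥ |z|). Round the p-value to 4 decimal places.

p-value = 0.3879

Sample proportion p̂ = 497/576 = 0.86285.
SE₀ = √(0.85·0.15/576) = 0.014878.
Test statistic (full precision, shown to 4 dp): z = (497/576 − 0.85)/SE₀ ≈ 0.8635.
p-value = 2·P(Z ≥ |z|) with z = 0.8635 → 0.3879.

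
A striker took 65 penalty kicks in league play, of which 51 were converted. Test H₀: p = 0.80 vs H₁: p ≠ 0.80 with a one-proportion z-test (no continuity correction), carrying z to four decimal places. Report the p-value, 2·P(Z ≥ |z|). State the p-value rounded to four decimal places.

p-value = 0.7565

p̂ = 51/65 = 0.78462.
SE₀ = √(0.80·0.20/65) = 0.049614.
Test statistic (full precision, shown to 4 dp): z = (51/65 − 0.80)/SE₀ ≈ -0.3101.
From the standard normal, 2·P(Z ≥ |z|) = 0.7565.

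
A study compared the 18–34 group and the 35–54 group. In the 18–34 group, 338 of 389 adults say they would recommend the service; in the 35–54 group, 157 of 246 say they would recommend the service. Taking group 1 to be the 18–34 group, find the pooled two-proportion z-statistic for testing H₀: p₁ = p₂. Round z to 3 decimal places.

z = 6.831

Sample proportions: p̂₁ = 338/389 = 0.86889 and p̂₂ = 157/246 = 0.63821.
Pooled p̂ = (338+157)/(389+246) = 495/635 = 0.77953.
SE = √[p̂(1−p̂)(1/n₁+1/n₂)] = √[0.77953·0.22047·(1/389+1/246)] ≈ 0.033770.
z = (p̂₁ − p̂₂)/SE = (0.86889 − 0.63821)/0.033770 = 0.23068/0.033770 = 6.831.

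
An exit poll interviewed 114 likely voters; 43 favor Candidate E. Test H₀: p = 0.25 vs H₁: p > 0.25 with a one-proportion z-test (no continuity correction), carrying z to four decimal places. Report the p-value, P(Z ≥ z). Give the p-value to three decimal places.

p-value = 0.001

p̂ = 43/114 = 0.37719.
SE₀ = √(0.25·0.75/114) = 0.040555.
Test statistic (full precision, shown to 4 dp): z = (43/114 − 0.25)/SE₀ ≈ 3.1363.
p-value = P(Z ≥ z) with z = 3.1363 → 0.001.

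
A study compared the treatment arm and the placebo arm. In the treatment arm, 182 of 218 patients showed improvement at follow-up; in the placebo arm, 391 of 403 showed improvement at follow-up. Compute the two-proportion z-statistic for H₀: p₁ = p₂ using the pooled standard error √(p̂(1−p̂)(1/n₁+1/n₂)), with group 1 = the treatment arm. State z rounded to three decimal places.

Sample proportions: p̂₁ = 182/218 = 0.83486 and p̂₂ = 391/403 = 0.97022.
Pooled p̂ = (182+391)/(218+403) = 573/621 = 0.92271.
SE = √[p̂(1−p̂)(1/n₁+1/n₂)] = √[0.92271·0.07729·(1/218+1/403)] ≈ 0.022453.
z = -0.13536/0.022453 = -6.029.

z = -6.029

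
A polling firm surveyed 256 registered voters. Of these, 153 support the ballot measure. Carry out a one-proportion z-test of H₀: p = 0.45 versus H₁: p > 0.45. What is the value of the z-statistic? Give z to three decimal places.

The sample proportion is 153/256 = 0.59766.
SE₀ = √(0.45·0.55/256) = 0.031093.
z = (0.59766 − 0.45)/0.031093 = 0.14766/0.031093 = 4.749.

z = 4.749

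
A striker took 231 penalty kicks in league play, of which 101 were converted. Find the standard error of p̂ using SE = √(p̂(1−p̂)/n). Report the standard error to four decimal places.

SE = 0.0326

With x = 101 successes in n = 231, p̂ = 0.43723.
p̂(1−p̂) = 0.43723·0.56277 = 0.246060.
Dividing by n and taking the root: √0.001065195 = 0.0326.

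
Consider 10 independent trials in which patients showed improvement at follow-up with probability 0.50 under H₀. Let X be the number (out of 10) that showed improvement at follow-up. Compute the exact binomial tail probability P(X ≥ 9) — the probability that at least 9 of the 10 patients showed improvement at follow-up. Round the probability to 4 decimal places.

X is binomial with n = 10 and p = 0.50.
P(X ≥ 9) = C(10,9)·0.50^9·0.50^1 + C(10,10)·0.50^10·0.50^0.
= 0.009766 + 0.000977 = 0.0107.

P = 0.0107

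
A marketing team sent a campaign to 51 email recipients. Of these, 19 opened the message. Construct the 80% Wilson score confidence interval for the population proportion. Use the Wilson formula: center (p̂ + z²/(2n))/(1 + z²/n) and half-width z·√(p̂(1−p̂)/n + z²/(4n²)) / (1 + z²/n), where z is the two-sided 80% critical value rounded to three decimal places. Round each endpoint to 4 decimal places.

Here p̂ = 19/51 = 0.37255 and z = 1.282 (z² = 1.643524).
Denominator 1 + z²/n = 1 + 1.643524/51 = 1.032226.
Center = (0.37255 + 0.016113)/1.032226 = 0.37653.
Radicand: p̂(1−p̂)/n + z²/(4n²) = 0.004583456 + 0.000157970 = 0.004741426.
Half-width = 1.282·√0.004741426/1.032226 = 0.08552.
So the interval runs from 0.2910 to 0.4620.

(0.2910, 0.4620)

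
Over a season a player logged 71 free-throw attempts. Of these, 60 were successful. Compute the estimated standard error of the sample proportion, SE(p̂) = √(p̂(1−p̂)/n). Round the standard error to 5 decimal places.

SE = 0.04294

The sample proportion is 60/71 = 0.84507.
p̂(1−p̂) = 0.130927.
SE = √(0.130927/71) = √0.001844042 = 0.04294.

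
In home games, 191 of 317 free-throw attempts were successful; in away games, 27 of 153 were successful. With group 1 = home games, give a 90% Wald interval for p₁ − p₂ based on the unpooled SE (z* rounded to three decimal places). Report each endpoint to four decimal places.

(0.3581, 0.4940)

p̂₁ = 0.60252, p̂₂ = 0.17647, so the observed difference is 0.42605.
SE = √(0.000755485 + 0.000949861) = √0.001705346 = 0.041296.
The 90% critical value is z* = 1.645. Margin = 1.645·0.041296 = 0.06793.
So the interval runs from 0.3581 to 0.4940.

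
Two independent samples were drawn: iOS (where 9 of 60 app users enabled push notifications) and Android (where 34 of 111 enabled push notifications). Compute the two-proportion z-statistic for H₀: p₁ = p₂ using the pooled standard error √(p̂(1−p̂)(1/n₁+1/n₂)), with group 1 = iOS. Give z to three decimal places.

z = -2.248

p̂₁ = 9/60 = 0.15000, p̂₂ = 34/111 = 0.30631.
Pooling: p̂ = 43/171 = 0.25146.
Pooled SE = √[0.1882289·0.02567568] ≈ 0.069519.
z = -0.15631/0.069519 = -2.248.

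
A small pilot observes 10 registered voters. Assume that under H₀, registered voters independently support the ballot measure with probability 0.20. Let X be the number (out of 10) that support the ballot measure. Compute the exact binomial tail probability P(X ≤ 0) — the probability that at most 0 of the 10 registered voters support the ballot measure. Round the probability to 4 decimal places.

P = 0.1074

X is binomial with n = 10 and p = 0.20.
P(X ≤ 0) = C(10,0)·0.20^0·0.80^10.
= 0.107374 = 0.1074.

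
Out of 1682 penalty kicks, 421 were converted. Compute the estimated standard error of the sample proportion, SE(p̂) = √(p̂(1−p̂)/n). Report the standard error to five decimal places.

SE = 0.01056

Sample proportion p̂ = 421/1682 = 0.25030.
p̂(1−p̂) = 0.25030·0.74970 = 0.187650.
SE = √(0.187650/1682) = √0.000111564 = 0.01056.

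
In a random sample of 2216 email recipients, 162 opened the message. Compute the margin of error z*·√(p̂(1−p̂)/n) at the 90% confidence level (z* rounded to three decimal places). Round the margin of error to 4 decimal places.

p̂ = 162/2216 = 0.07310.
SE(p̂) = √(0.07310·0.92690/2216) = 0.005530.
For 90% confidence, z* = 1.645.
Margin of error = z*·SE = 1.645 × 0.005530 = 0.0091.

ME = 0.0091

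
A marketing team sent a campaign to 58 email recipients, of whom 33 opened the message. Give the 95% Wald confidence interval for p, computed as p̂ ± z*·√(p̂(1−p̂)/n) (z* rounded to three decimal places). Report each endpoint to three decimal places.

(0.442, 0.696)

p̂ = 33/58 = 0.56897.
SE(p̂) = √(0.56897·0.43103/58) = 0.065026.
The 95% critical value is z* = 1.960.
Margin of error: 1.960 × 0.065026 = 0.12745.
CI: 0.56897 ± 0.12745 = (0.442, 0.696).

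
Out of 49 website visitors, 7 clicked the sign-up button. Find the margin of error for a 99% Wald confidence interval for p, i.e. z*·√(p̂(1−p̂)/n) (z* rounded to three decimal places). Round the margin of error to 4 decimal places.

With x = 7 successes in n = 49, p̂ = 0.14286.
SE(p̂) = √(0.14286·0.85714/49) = 0.049990.
The 99% critical value is z* = 2.576.
ME = 2.576·0.049990 = 0.1288.

ME = 0.1288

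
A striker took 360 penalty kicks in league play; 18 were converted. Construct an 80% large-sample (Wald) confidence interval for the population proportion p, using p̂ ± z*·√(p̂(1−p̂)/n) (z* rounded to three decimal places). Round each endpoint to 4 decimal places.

With x = 18 successes in n = 360, p̂ = 0.05000.
SE(p̂) = √(0.05000·0.95000/360) = 0.011487.
For 80% confidence, z* = 1.282.
Margin = 1.282·0.011487 = 0.01473.
CI: 0.05000 ± 0.01473 = (0.0353, 0.0647).

(0.0353, 0.0647)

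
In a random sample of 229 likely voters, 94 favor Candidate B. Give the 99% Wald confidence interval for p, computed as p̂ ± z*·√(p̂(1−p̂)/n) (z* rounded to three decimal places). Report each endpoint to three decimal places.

(0.327, 0.494)

Sample proportion p̂ = 94/229 = 0.41048.
Standard error of p̂: √(0.241986/229) = √0.001056708 = 0.032507.
For 99% confidence, z* = 2.576.
Margin = 2.576·0.032507 = 0.08374.
CI: 0.41048 ± 0.08374 = (0.327, 0.494).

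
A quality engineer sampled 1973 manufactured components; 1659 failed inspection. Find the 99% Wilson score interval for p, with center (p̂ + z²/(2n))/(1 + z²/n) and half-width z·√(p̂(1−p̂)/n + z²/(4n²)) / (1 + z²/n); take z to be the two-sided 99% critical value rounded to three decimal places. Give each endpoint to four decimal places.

(0.8185, 0.8609)

Here p̂ = 1659/1973 = 0.84085 and z = 2.576 (z² = 6.635776).
Denominator 1 + z²/n = 1 + 6.635776/1973 = 1.003363.
Center = (0.84085 + 0.001682)/1.003363 = 0.83971.
Radicand: p̂(1−p̂)/n + z²/(4n²) = 0.000067826 + 0.000000426 = 0.000068252.
Half-width = z·√(radicand)/denom = 2.576·0.008261/1.003363 = 0.02121.
Interval: 0.83971 ± 0.02121 → (0.8185, 0.8609).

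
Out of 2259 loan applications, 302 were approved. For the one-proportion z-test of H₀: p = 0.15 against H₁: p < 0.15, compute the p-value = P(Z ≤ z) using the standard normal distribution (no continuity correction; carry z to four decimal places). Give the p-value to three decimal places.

The sample proportion is 302/2259 = 0.13369.
Under H₀, SE = √(p₀(1−p₀)/n) = √(0.15·0.85/2259) = √0.000056441 = 0.007513.
Test statistic (full precision, shown to 4 dp): z = (302/2259 − 0.15)/SE₀ ≈ -2.1713.
From the standard normal, P(Z ≤ z) = 0.015.

p-value = 0.015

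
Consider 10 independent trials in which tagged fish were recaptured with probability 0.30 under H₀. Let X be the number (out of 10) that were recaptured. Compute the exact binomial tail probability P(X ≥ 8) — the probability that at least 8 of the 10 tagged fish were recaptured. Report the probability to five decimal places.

P = 0.00159

X is binomial with n = 10 and p = 0.30.
P(X ≥ 8) = C(10,8)·0.30^8·0.70^2 + C(10,9)·0.30^9·0.70^1 + C(10,10)·0.30^10·0.70^0.
= 0.001447 + 0.000138 + 0.000006 = 0.00159.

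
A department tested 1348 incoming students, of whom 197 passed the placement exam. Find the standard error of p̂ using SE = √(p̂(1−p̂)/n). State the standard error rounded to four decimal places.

The sample proportion is 197/1348 = 0.14614.
p̂(1−p̂) = 0.14614·0.85386 = 0.124783.
Dividing by n and taking the root: √0.000092569 = 0.0096.

SE = 0.0096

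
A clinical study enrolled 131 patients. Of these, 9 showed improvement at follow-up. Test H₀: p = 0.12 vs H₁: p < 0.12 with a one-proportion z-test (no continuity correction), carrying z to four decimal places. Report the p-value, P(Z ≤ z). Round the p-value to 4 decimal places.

The sample proportion is 9/131 = 0.06870.
SE₀ = √(0.12·0.88/131) = 0.028392.
Test statistic (full precision, shown to 4 dp): z = (9/131 − 0.12)/SE₀ ≈ -1.8068.
p-value = P(Z ≤ z) with z = -1.8068 → 0.0354.

p-value = 0.0354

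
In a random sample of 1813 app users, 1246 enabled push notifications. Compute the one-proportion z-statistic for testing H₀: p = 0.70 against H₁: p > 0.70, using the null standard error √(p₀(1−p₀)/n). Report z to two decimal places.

p̂ = 1246/1813 = 0.68726.
Under H₀, SE = √(p₀(1−p₀)/n) = √(0.70·0.30/1813) = √0.000115830 = 0.010762.
z = (p̂ − p₀)/SE = (0.68726 − 0.70)/0.010762 = -1.18.

z = -1.18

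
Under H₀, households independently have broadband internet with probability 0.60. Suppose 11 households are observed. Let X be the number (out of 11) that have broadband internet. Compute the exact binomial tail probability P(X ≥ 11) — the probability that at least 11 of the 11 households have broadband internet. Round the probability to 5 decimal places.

P = 0.00363

X ~ Binomial(n=11, p=0.60).
P(X ≥ 11) = C(11,11)·0.60^11·0.40^0.
= 0.003628 = 0.00363.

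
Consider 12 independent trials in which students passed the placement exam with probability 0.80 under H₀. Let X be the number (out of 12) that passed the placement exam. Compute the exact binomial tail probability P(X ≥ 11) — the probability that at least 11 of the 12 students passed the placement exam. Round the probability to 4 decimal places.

P = 0.2749

X is binomial with n = 12 and p = 0.80.
P(X ≥ 11) = C(12,11)·0.80^11·0.20^1 + C(12,12)·0.80^12·0.20^0.
= 0.206158 + 0.068719 = 0.2749.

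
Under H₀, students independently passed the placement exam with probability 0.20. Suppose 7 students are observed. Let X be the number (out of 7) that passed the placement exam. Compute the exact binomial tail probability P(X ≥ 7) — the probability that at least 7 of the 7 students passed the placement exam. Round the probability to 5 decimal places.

P = 0.00001

X is binomial with n = 7 and p = 0.20.
P(X ≥ 7) = C(7,7)·0.20^7·0.80^0.
= 0.000013 = 0.00001.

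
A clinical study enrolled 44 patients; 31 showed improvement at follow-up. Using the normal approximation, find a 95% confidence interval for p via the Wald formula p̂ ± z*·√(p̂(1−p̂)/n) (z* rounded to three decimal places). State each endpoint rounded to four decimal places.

(0.5697, 0.8394)

p̂ = 31/44 = 0.70455.
SE = √(p̂(1−p̂)/n) = √(0.208161/44) = 0.068782.
z* = 1.960 at the 95% level.
Margin = 1.960·0.068782 = 0.13481.
CI: 0.70455 ± 0.13481 = (0.5697, 0.8394).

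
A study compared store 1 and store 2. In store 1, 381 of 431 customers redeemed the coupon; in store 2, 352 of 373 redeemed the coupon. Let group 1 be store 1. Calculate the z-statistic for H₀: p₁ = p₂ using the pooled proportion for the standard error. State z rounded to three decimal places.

z = -2.976

p̂₁ = 381/431 = 0.88399, p̂₂ = 352/373 = 0.94370.
Pooled p̂ = (381+352)/(431+373) = 733/804 = 0.91169.
SE = √[p̂(1−p̂)(1/n₁+1/n₂)] = √[0.91169·0.08831·(1/431+1/373)] ≈ 0.020066.
z = -0.05971/0.020066 = -2.976.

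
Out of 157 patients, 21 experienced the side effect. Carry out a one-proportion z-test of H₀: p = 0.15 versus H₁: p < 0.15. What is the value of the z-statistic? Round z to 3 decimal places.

z = -0.570

The sample proportion is 21/157 = 0.13376.
Under H₀, SE = √(p₀(1−p₀)/n) = √(0.15·0.85/157) = √0.000812102 = 0.028497.
z = (p̂ − p₀)/SE = (0.13376 − 0.15)/0.028497 = -0.570.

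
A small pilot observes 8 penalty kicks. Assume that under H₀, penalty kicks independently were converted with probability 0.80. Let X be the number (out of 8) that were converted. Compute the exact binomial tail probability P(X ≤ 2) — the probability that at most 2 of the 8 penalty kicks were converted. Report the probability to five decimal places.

P = 0.00123

X is binomial with n = 8 and p = 0.80.
P(X ≤ 2) = C(8,0)·0.80^0·0.20^8 + C(8,1)·0.80^1·0.20^7 + C(8,2)·0.80^2·0.20^6.
= 0.000003 + 0.000082 + 0.001147 = 0.00123.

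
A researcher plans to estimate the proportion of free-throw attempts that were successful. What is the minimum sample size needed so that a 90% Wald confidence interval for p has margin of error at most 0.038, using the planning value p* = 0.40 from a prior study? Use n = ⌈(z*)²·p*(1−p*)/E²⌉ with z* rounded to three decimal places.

n = 450

For 90% confidence, z* = 1.645.
p*(1−p*) = 0.2400.
Required n before rounding: 2.706025 × 0.2400 / 0.038² = 449.755.
⌈449.755⌉ = 450.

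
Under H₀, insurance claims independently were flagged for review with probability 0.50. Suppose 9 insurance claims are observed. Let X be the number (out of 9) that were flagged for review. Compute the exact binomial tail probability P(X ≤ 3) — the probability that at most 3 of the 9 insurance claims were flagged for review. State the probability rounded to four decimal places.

P = 0.2539

X is binomial with n = 9 and p = 0.50.
P(X ≤ 3) = C(9,0)·0.50^0·0.50^9 + C(9,1)·0.50^1·0.50^8 + C(9,2)·0.50^2·0.50^7 + C(9,3)·0.50^3·0.50^6.
= 0.001953 + 0.017578 + 0.070312 + 0.164062 = 0.2539.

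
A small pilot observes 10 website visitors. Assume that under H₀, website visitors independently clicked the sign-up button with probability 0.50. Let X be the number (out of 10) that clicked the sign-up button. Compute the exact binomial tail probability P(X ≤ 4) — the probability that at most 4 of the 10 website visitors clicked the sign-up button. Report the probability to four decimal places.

P = 0.3770

X is binomial with n = 10 and p = 0.50.
P(X ≤ 4) = Σ_{j=0}^{4} C(10,j)·0.50^j·0.50^{10−j}.
= 0.000977 + 0.009766 + 0.043945 + 0.117188 + 0.205078 = 0.3770.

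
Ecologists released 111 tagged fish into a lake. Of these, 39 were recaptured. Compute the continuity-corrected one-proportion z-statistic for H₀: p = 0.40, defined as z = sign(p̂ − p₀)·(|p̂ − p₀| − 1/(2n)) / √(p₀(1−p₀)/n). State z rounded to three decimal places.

With x = 39 successes in n = 111, p̂ = 0.35135. p̂ − p₀ = -0.048649.
1/(2n) = 0.004505.
Corrected numerator: |-0.048649| − 0.004505 = 0.044144.
SE₀ = √(0.40·0.60/111) = 0.046499.
z = −0.044144/0.046499 = -0.949.

z = -0.949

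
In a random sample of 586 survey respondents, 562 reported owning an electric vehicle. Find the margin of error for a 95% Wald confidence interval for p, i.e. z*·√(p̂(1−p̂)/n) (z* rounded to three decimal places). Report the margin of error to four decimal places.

ME = 0.0160

Sample proportion p̂ = 562/586 = 0.95904.
SE = √(p̂(1−p̂)/n) = √(0.039278/586) = 0.008187.
For 95% confidence, z* = 1.960.
So ME = 0.0160.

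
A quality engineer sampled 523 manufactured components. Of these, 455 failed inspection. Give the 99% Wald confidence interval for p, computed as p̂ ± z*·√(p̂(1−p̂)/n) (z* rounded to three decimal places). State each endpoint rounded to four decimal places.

(0.8321, 0.9079)

Sample proportion p̂ = 455/523 = 0.86998.
Standard error of p̂: √(0.113114/523) = √0.000216279 = 0.014706.
For 99% confidence, z* = 2.576.
Margin = 2.576·0.014706 = 0.03788.
Interval: 0.86998 ± 0.03788 → (0.8321, 0.9079).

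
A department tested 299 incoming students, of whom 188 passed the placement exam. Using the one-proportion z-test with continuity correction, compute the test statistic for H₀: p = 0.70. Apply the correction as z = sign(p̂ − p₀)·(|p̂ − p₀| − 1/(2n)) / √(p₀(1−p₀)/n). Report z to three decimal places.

z = -2.625

With x = 188 successes in n = 299, p̂ = 0.62876. p̂ − p₀ = -0.071237.
Continuity correction 1/(2n) = 1/598 = 0.001672.
Corrected numerator: |-0.071237| − 0.001672 = 0.069565.
SE₀ = √(0.70·0.30/299) = 0.026502.
z = −0.069565/0.026502 = -2.625.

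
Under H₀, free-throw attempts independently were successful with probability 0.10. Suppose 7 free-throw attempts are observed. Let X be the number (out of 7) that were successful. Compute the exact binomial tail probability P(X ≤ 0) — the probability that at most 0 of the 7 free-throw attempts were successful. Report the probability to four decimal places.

X is binomial with n = 7 and p = 0.10.
P(X ≤ 0) = C(7,0)·0.10^0·0.90^7.
= 0.478297 = 0.4783.

P = 0.4783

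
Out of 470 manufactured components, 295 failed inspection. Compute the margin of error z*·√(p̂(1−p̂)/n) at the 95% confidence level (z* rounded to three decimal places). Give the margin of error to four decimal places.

With x = 295 successes in n = 470, p̂ = 0.62766.
SE(p̂) = √(0.62766·0.37234/470) = 0.022299.
z* = 1.960 at the 95% level.
ME = 1.960·0.022299 = 0.0437.

ME = 0.0437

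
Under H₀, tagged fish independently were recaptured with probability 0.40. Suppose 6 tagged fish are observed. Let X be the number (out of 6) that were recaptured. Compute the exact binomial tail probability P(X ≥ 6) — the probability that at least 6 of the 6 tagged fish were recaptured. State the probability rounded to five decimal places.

X is binomial with n = 6 and p = 0.40.
P(X ≥ 6) = C(6,6)·0.40^6·0.60^0.
= 0.004096 = 0.00410.

P = 0.00410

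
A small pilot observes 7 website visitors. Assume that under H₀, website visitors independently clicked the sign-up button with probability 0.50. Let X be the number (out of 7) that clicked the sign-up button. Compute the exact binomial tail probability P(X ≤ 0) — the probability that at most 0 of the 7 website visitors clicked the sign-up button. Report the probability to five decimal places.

X ~ Binomial(n=7, p=0.50).
P(X ≤ 0) = C(7,0)·0.50^0·0.50^7.
= 0.007812 = 0.00781.

P = 0.00781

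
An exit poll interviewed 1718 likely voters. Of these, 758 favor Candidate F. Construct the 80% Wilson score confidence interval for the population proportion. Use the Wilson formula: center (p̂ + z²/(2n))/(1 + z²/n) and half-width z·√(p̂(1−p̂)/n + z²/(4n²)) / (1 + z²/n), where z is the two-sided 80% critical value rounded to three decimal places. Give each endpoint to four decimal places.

(0.4259, 0.4566)

p̂ = 758/1718 = 0.44121; z = 1.282, so z² = 1.643524.
Denominator 1 + z²/n = 1 + 1.643524/1718 = 1.000957.
Center = (0.44121 + 0.000478)/1.000957 = 0.44127.
Radicand: p̂(1−p̂)/n + z²/(4n²) = 0.000143506 + 0.000000139 = 0.000143645.
Half-width = 1.282·√0.000143645/1.000957 = 0.01535.
So the interval runs from 0.4259 to 0.4566.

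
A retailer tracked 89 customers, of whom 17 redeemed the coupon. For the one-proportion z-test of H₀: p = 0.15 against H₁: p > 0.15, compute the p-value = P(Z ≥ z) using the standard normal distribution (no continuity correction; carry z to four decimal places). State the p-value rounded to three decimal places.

p-value = 0.139

p̂ = 17/89 = 0.19101.
SE₀ = √(0.15·0.85/89) = 0.037849.
Test statistic (full precision, shown to 4 dp): z = (17/89 − 0.15)/SE₀ ≈ 1.0835.
p-value = P(Z ≥ z) with z = 1.0835 → 0.139.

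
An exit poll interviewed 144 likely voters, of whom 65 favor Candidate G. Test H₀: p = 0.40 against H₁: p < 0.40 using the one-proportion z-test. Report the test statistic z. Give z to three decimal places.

z = 1.259

Sample proportion p̂ = 65/144 = 0.45139.
Null standard error: √(0.40·0.60/144) = √0.001666667 = 0.040825.
z = (0.45139 − 0.40)/0.040825 = 0.05139/0.040825 = 1.259.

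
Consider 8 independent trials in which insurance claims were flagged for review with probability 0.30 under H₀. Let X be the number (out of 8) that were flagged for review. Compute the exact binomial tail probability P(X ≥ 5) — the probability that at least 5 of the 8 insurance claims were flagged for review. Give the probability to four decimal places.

X ~ Binomial(n=8, p=0.30).
P(X ≥ 5) = C(8,5)·0.30^5·0.70^3 + C(8,6)·0.30^6·0.70^2 + C(8,7)·0.30^7·0.70^1 + C(8,8)·0.30^8·0.70^0.
= 0.046675 + 0.010002 + 0.001225 + 0.000066 = 0.0580.

P = 0.0580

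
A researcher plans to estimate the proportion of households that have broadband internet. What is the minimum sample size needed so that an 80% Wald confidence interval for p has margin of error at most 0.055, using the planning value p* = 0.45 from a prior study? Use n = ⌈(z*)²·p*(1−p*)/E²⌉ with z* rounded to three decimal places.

n = 135

z* = 1.282 at the 80% level.
p*(1−p*) = 0.2475.
Required n before rounding: 1.643524 × 0.2475 / 0.055² = 134.470.
⌈134.470⌉ = 135.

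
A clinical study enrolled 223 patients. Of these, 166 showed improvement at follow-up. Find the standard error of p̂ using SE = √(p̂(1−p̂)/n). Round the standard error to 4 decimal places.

SE = 0.0292

p̂ = 166/223 = 0.74439.
p̂(1−p̂) = 0.190274.
SE = √(0.190274/223) = 0.0292.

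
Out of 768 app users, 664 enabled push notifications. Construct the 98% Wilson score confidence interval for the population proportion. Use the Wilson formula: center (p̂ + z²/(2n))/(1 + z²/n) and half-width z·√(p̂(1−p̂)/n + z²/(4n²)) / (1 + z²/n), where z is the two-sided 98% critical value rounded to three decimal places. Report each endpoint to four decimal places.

p̂ = 664/768 = 0.86458; z = 2.326, so z² = 5.410276.
1 + z²/n = 1.007045.
Adjusted center: (0.86458 + z²/(2n))/1.007045 = 0.86203.
Radicand: p̂(1−p̂)/n + z²/(4n²) = 0.000152447 + 0.000002293 = 0.000154740.
Half-width = z·√(radicand)/denom = 2.326·0.012439/1.007045 = 0.02873.
Interval: 0.86203 ± 0.02873 → (0.8333, 0.8908).

(0.8333, 0.8908)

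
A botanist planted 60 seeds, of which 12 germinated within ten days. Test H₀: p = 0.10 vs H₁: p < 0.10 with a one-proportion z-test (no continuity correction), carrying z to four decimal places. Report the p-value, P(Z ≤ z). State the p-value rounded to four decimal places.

p-value = 0.9951

Sample proportion p̂ = 12/60 = 0.20000.
Null standard error: √(0.10·0.90/60) = √0.001500000 = 0.038730.
z = (p̂ − p₀)/SE = (12/60 − 0.10)/0.038730 ≈ 2.5820.
From the standard normal, P(Z ≤ z) = 0.9951.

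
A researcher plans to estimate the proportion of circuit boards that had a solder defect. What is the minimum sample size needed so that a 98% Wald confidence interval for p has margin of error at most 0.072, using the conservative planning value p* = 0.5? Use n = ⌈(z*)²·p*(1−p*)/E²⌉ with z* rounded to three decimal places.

The 98% critical value is z* = 2.326.
p*(1−p*) = 0.2500.
Required n before rounding: 5.410276 × 0.2500 / 0.072² = 260.912.
Rounding up, n = 261.

n = 261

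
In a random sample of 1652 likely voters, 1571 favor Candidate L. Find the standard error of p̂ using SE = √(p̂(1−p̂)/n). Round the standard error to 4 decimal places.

SE = 0.0053

The sample proportion is 1571/1652 = 0.95097.
p̂(1−p̂) = 0.95097·0.04903 = 0.046626.
SE = √(0.046626/1652) = √0.000028224 = 0.0053.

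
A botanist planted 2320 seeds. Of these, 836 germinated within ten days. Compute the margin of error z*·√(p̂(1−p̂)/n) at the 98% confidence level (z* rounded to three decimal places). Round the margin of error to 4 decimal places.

With x = 836 successes in n = 2320, p̂ = 0.36034.
SE(p̂) = √(0.36034·0.63966/2320) = 0.009968.
The 98% critical value is z* = 2.326.
So ME = 0.0232.

ME = 0.0232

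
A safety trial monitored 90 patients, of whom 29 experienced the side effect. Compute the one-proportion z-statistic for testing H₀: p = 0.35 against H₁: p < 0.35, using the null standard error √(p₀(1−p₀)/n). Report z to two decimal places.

z = -0.55

With x = 29 successes in n = 90, p̂ = 0.32222.
Under H₀, SE = √(p₀(1−p₀)/n) = √(0.35·0.65/90) = √0.002527778 = 0.050277.
z = (p̂ − p₀)/SE = (0.32222 − 0.35)/0.050277 = -0.55.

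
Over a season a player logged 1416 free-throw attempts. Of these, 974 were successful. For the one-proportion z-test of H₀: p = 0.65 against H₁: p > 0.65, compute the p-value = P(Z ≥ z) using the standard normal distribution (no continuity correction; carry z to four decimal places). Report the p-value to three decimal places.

Sample proportion p̂ = 974/1416 = 0.68785.
Under H₀, SE = √(p₀(1−p₀)/n) = √(0.65·0.35/1416) = √0.000160664 = 0.012675.
Test statistic (full precision, shown to 4 dp): z = (974/1416 − 0.65)/SE₀ ≈ 2.9864.
p-value = P(Z ≥ z) with z = 2.9864 → 0.001.

p-value = 0.001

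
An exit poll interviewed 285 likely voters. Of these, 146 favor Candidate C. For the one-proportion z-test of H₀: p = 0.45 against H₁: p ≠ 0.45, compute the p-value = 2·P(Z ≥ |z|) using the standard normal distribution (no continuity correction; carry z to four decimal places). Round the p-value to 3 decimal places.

p-value = 0.035

Sample proportion p̂ = 146/285 = 0.51228.
Null standard error: √(0.45·0.55/285) = √0.000868421 = 0.029469.
Test statistic (full precision, shown to 4 dp): z = (146/285 − 0.45)/SE₀ ≈ 2.1134.
p-value = 2·P(Z ≥ |z|) with z = 2.1134 → 0.035.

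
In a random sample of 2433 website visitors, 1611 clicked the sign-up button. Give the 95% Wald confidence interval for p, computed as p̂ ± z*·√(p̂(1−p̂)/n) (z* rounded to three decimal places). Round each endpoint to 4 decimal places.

p̂ = 1611/2433 = 0.66215.
SE(p̂) = √(0.66215·0.33785/2433) = 0.009589.
z* = 1.960 at the 95% level.
Margin of error: 1.960 × 0.009589 = 0.01879.
Interval: 0.66215 ± 0.01879 → (0.6434, 0.6809).

(0.6434, 0.6809)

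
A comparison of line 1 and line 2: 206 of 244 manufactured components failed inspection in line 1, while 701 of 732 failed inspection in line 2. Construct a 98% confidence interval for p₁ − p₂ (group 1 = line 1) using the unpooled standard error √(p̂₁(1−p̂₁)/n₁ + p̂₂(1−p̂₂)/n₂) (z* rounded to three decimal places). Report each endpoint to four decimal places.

p̂₁ = 0.84426, p̂₂ = 0.95765, so the observed difference is -0.11339.
SE = √(0.000538867 + 0.000055405) = √0.000594272 = 0.024378.
z* = 2.326 at the 98% level. Margin of error = 0.05670.
Interval: -0.11339 ± 0.05670 → (-0.1701, -0.0567).

(-0.1701, -0.0567)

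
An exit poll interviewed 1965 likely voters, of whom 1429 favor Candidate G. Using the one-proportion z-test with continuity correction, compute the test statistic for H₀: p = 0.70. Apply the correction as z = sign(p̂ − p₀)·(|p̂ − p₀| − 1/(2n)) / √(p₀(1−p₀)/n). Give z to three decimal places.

With x = 1429 successes in n = 1965, p̂ = 0.72723. p̂ − p₀ = 0.027226.
1/(2n) = 0.000254.
Corrected numerator: |0.027226| − 0.000254 = 0.026972.
Under H₀, SE = √(p₀(1−p₀)/n) = √(0.70·0.30/1965) = √0.000106870 = 0.010338.
z = +0.026972/0.010338 = 2.609.

z = 2.609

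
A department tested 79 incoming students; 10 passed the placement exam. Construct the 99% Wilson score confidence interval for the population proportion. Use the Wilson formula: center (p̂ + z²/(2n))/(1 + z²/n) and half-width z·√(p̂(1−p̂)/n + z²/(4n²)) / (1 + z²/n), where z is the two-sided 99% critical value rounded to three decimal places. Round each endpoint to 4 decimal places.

p̂ = 10/79 = 0.12658; z = 2.576, so z² = 6.635776.
1 + z²/n = 1.083997.
Center = (0.12658 + 0.041999)/1.083997 = 0.15552.
Radicand: p̂(1−p̂)/n + z²/(4n²) = 0.001399484 + 0.000265814 = 0.001665298.
Half-width = z·√(radicand)/denom = 2.576·0.040808/1.083997 = 0.09698.
Interval: 0.15552 ± 0.09698 → (0.0585, 0.2525).

(0.0585, 0.2525)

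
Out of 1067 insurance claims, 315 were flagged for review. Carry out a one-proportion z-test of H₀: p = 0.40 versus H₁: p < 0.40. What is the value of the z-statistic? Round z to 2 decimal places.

p̂ = 315/1067 = 0.29522.
Null standard error: √(0.40·0.60/1067) = √0.000224930 = 0.014998.
Test statistic: z = -0.10478/0.014998 = -6.99.

z = -6.99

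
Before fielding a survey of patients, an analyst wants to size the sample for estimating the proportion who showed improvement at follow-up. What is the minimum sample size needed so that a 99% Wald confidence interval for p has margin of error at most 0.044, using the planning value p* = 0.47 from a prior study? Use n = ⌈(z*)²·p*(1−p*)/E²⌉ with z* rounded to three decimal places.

z* = 2.576 at the 99% level.
p*(1−p*) = 0.47·0.53 = 0.2491.
(z*)²·p*(1−p*)/E² = 6.635776·0.2491/0.001936 = 853.808.
⌈853.808⌉ = 854.

n = 854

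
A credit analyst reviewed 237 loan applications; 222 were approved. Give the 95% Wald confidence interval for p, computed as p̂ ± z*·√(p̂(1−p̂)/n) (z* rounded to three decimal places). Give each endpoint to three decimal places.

(0.906, 0.968)

Sample proportion p̂ = 222/237 = 0.93671.
SE(p̂) = √(0.93671·0.06329/237) = 0.015816.
The 95% critical value is z* = 1.960.
Margin of error: 1.960 × 0.015816 = 0.03100.
So the interval runs from 0.906 to 0.968.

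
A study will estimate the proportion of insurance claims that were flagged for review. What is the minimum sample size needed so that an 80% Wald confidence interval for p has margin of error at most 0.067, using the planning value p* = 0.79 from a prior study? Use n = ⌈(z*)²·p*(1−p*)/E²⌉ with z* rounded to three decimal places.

n = 61

For 80% confidence, z* = 1.282.
p*(1−p*) = 0.79·0.21 = 0.1659.
(z*)²·p*(1−p*)/E² = 1.643524·0.1659/0.004489 = 60.740.
⌈60.740⌉ = 61.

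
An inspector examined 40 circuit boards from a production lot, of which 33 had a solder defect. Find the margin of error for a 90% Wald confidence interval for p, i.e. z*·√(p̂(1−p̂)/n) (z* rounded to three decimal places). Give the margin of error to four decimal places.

ME = 0.0988

p̂ = 33/40 = 0.82500.
Standard error of p̂: √(0.144375/40) = √0.003609375 = 0.060078.
For 90% confidence, z* = 1.645.
ME = 1.645·0.060078 = 0.0988.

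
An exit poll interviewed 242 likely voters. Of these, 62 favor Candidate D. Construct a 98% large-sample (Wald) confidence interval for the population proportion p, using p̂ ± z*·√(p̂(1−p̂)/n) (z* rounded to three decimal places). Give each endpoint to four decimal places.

With x = 62 successes in n = 242, p̂ = 0.25620.
SE = √(p̂(1−p̂)/n) = √(0.190561/242) = 0.028061.
z* = 2.326 at the 98% level.
Margin = 2.326·0.028061 = 0.06527.
So the interval runs from 0.1909 to 0.3215.

(0.1909, 0.3215)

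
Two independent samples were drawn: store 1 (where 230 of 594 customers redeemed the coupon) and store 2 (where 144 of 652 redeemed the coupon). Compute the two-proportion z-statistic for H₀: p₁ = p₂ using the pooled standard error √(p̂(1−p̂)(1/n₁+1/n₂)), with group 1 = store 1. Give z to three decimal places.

z = 6.399

p̂₁ = 230/594 = 0.38721, p̂₂ = 144/652 = 0.22086.
Pooled p̂ = (230+144)/(594+652) = 374/1246 = 0.30016.
SE = √[p̂(1−p̂)(1/n₁+1/n₂)] = √[0.30016·0.69984·(1/594+1/652)] ≈ 0.025997.
z = (p̂₁ − p̂₂)/SE = (0.38721 − 0.22086)/0.025997 = 0.16635/0.025997 = 6.399.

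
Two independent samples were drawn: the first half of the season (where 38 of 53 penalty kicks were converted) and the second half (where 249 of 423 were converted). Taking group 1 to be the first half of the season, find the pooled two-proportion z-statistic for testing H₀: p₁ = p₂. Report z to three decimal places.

z = 1.800

p̂₁ = 38/53 = 0.71698, p̂₂ = 249/423 = 0.58865.
Pooling: p̂ = 287/476 = 0.60294.
SE = √[p̂(1−p̂)(1/n₁+1/n₂)] = √[0.60294·0.39706·(1/53+1/423)] ≈ 0.071295.
z = 0.12833/0.071295 = 1.800.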